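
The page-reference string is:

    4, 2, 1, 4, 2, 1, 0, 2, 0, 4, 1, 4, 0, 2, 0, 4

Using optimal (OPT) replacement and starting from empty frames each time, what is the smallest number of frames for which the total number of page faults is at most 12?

2

f=1: 16 faults
f=2: 10 faults
f=3: 6 faults
f=4: 4 faults
Smallest f with faults ≤ 12 is 2.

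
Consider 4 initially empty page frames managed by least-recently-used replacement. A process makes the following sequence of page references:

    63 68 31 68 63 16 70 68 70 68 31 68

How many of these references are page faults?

6

63 -> fault, frames {63}
68 -> fault, frames {63,68}
31 -> fault, frames {63,68,31}
68 -> hit
63 -> hit
16 -> fault, frames {31,68,63,16}
70 -> fault, evict 31, frames {68,63,16,70}
68 -> hit
70 -> hit
68 -> hit
31 -> fault, evict 63, frames {16,70,68,31}
68 -> hit
Page faults: 6.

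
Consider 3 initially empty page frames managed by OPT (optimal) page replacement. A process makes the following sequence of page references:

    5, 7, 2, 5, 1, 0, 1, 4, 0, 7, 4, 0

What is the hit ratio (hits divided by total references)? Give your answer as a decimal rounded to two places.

0.50

5 -> fault, frames (5)
7 -> fault, frames (5 7)
2 -> fault, frames (5 7 2)
5 -> hit
1 -> fault, evict 2, frames (5 7 1)
0 -> fault, evict 5, frames (7 1 0)
1 -> hit
4 -> fault, evict 1, frames (7 0 4)
0 -> hit
7 -> hit
4 -> hit
0 -> hit
Hits: 6 of 12 references → 6/12 = 0.5000.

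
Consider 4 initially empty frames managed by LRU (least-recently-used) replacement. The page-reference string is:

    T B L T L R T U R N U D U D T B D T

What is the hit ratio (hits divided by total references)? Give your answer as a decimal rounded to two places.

0.50

T: fault, frames [T]
B: fault, frames [T, B]
L: fault, frames [T, B, L]
T: hit
L: hit
R: fault, frames [B, T, L, R]
T: hit
U: fault, evict B, frames [L, R, T, U]
R: hit
N: fault, evict L, frames [T, U, R, N]
U: hit
D: fault, evict T, frames [R, N, U, D]
U: hit
D: hit
T: fault, evict R, frames [N, U, D, T]
B: fault, evict N, frames [U, D, T, B]
D: hit
T: hit
Hits: 9 of 18 references → 9/18 = 0.5000.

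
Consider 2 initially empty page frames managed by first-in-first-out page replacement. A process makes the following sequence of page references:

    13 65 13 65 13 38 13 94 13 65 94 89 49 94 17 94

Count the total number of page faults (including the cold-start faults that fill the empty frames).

10

13: fault, frames [13]
65: fault, frames [13, 65]
13: hit
65: hit
13: hit
38: fault, evict 13, frames [65, 38]
13: fault, evict 65, frames [38, 13]
94: fault, evict 38, frames [13, 94]
13: hit
65: fault, evict 13, frames [94, 65]
94: hit
89: fault, evict 94, frames [65, 89]
49: fault, evict 65, frames [89, 49]
94: fault, evict 89, frames [49, 94]
17: fault, evict 49, frames [94, 17]
94: hit
Page faults: 10.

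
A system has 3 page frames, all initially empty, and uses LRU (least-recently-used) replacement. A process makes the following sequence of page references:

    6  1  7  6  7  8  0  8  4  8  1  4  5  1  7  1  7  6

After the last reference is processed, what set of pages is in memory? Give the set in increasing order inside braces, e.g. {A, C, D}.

{1, 6, 7}

6 → miss, frames (6)
1 → miss, frames (6 1)
7 → miss, frames (6 1 7)
6 → hit
7 → hit
8 → miss, evict 1, frames (6 7 8)
0 → miss, evict 6, frames (7 8 0)
8 → hit
4 → miss, evict 7, frames (0 8 4)
8 → hit
1 → miss, evict 0, frames (4 8 1)
4 → hit
5 → miss, evict 8, frames (1 4 5)
1 → hit
7 → miss, evict 4, frames (5 1 7)
1 → hit
7 → hit
6 → miss, evict 5, frames (1 7 6)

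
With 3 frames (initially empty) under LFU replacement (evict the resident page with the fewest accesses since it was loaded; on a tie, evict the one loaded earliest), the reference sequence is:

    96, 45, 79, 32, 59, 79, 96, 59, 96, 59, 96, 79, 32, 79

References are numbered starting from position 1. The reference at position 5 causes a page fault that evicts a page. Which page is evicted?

pos 1: 96 → miss, frames [96]
pos 2: 45 → miss, frames [96, 45]
pos 3: 79 → miss, frames [96, 45, 79]
pos 4: 32 → miss, evict 96, frames [45, 79, 32]
pos 5: 59 → miss, evict 45, frames [79, 32, 59]
At position 5, page 45 is evicted.

45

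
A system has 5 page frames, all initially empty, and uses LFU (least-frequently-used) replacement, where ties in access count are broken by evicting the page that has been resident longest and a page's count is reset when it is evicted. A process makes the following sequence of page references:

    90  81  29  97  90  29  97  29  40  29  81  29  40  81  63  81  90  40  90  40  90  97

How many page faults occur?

7

90 → fault, frames {90}
81 → fault, frames {90,81}
29 → fault, frames {90,81,29}
97 → fault, frames {90,81,29,97}
90 → hit
29 → hit
97 → hit
29 → hit
40 → fault, frames {90,81,29,97,40}
29 → hit
81 → hit
29 → hit
40 → hit
81 → hit
63 → fault, evict 90, frames {81,29,97,40,63}
81 → hit
90 → fault, evict 63, frames {81,29,97,40,90}
40 → hit
90 → hit
40 → hit
90 → hit
97 → hit
Page faults: 7.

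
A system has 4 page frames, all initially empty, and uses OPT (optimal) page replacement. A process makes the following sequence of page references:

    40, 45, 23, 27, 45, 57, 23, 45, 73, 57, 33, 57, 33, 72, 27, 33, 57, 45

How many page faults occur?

40 -> miss, frames [40]
45 -> miss, frames [40, 45]
23 -> miss, frames [40, 45, 23]
27 -> miss, frames [40, 45, 23, 27]
45 -> hit
57 -> miss, evict 40, frames [45, 23, 27, 57]
23 -> hit
45 -> hit
73 -> miss, evict 23, frames [45, 27, 57, 73]
57 -> hit
33 -> miss, evict 73, frames [45, 27, 57, 33]
57 -> hit
33 -> hit
72 -> miss, evict 45, frames [27, 57, 33, 72]
27 -> hit
33 -> hit
57 -> hit
45 -> miss, evict 72, frames [27, 57, 33, 45]
Page faults: 9.

9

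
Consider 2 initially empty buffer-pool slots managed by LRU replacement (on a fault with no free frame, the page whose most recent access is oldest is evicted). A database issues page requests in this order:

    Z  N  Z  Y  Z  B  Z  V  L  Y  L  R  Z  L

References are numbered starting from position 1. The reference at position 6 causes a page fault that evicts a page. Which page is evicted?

pos 1: Z: fault, frames {Z}
pos 2: N: fault, frames {Z,N}
pos 3: Z: hit
pos 4: Y: fault, evict N, frames {Z,Y}
pos 5: Z: hit
pos 6: B: fault, evict Y, frames {Z,B}
At position 6, page Y is evicted.

Y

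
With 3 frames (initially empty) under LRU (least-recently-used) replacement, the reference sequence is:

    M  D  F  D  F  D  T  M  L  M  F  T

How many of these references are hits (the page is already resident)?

4

M -> fault, frames [M]
D -> fault, frames [M, D]
F -> fault, frames [M, D, F]
D -> hit
F -> hit
D -> hit
T -> fault, evict M, frames [F, D, T]
M -> fault, evict F, frames [D, T, M]
L -> fault, evict D, frames [T, M, L]
M -> hit
F -> fault, evict T, frames [L, M, F]
T -> fault, evict L, frames [M, F, T]
Hits: 4.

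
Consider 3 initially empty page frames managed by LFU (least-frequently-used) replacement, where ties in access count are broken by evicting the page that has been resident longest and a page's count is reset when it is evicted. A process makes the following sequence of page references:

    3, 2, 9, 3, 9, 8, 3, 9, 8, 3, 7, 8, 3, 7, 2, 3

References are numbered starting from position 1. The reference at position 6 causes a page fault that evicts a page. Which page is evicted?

pos 1: 3: miss, frames [3]
pos 2: 2: miss, frames [3, 2]
pos 3: 9: miss, frames [3, 2, 9]
pos 4: 3: hit
pos 5: 9: hit
pos 6: 8: miss, evict 2, frames [3, 9, 8]
At position 6, page 2 is evicted.

2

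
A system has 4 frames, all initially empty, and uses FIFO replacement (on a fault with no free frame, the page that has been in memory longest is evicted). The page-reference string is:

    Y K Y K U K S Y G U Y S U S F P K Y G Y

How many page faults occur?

Y → fault, frames {Y}
K → fault, frames {Y,K}
Y → hit
K → hit
U → fault, frames {Y,K,U}
K → hit
S → fault, frames {Y,K,U,S}
Y → hit
G → fault, evict Y, frames {K,U,S,G}
U → hit
Y → fault, evict K, frames {U,S,G,Y}
S → hit
U → hit
S → hit
F → fault, evict U, frames {S,G,Y,F}
P → fault, evict S, frames {G,Y,F,P}
K → fault, evict G, frames {Y,F,P,K}
Y → hit
G → fault, evict Y, frames {F,P,K,G}
Y → fault, evict F, frames {P,K,G,Y}
Page faults: 11.

11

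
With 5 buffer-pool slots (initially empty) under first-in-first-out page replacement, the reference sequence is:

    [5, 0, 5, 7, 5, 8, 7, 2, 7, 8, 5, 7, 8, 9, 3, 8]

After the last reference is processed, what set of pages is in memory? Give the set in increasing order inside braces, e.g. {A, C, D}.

5: miss, frames (5)
0: miss, frames (5 0)
5: hit
7: miss, frames (5 0 7)
5: hit
8: miss, frames (5 0 7 8)
7: hit
2: miss, frames (5 0 7 8 2)
7: hit
8: hit
5: hit
7: hit
8: hit
9: miss, evict 5, frames (0 7 8 2 9)
3: miss, evict 0, frames (7 8 2 9 3)
8: hit

{2, 3, 7, 8, 9}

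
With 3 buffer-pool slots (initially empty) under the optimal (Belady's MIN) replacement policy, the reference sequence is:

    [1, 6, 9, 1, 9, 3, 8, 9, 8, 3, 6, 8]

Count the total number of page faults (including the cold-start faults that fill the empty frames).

6

1 → fault, frames {1}
6 → fault, frames {1,6}
9 → fault, frames {1,6,9}
1 → hit
9 → hit
3 → fault, evict 1, frames {6,9,3}
8 → fault, evict 6, frames {9,3,8}
9 → hit
8 → hit
3 → hit
6 → fault, evict 3, frames {9,8,6}
8 → hit
Page faults: 6.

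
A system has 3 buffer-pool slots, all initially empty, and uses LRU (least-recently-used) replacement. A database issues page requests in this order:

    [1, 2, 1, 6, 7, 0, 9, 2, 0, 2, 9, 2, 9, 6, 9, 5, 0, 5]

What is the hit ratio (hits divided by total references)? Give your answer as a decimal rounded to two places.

1 -> fault, frames {1}
2 -> fault, frames {1,2}
1 -> hit
6 -> fault, frames {2,1,6}
7 -> fault, evict 2, frames {1,6,7}
0 -> fault, evict 1, frames {6,7,0}
9 -> fault, evict 6, frames {7,0,9}
2 -> fault, evict 7, frames {0,9,2}
0 -> hit
2 -> hit
9 -> hit
2 -> hit
9 -> hit
6 -> fault, evict 0, frames {2,9,6}
9 -> hit
5 -> fault, evict 2, frames {6,9,5}
0 -> fault, evict 6, frames {9,5,0}
5 -> hit
Hits: 8 of 18 references → 8/18 = 0.4444.

0.44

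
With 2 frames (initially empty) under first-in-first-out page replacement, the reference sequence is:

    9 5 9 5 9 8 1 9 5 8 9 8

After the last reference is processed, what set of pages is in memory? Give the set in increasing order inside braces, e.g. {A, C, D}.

9 -> miss, frames [9]
5 -> miss, frames [9, 5]
9 -> hit
5 -> hit
9 -> hit
8 -> miss, evict 9, frames [5, 8]
1 -> miss, evict 5, frames [8, 1]
9 -> miss, evict 8, frames [1, 9]
5 -> miss, evict 1, frames [9, 5]
8 -> miss, evict 9, frames [5, 8]
9 -> miss, evict 5, frames [8, 9]
8 -> hit

{8, 9}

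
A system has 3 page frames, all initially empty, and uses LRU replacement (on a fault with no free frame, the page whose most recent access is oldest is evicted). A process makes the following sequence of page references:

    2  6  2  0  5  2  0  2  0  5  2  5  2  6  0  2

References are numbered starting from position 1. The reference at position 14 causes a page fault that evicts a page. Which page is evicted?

pos 1: 2 → fault, frames (2)
pos 2: 6 → fault, frames (2 6)
pos 3: 2 → hit
pos 4: 0 → fault, frames (6 2 0)
pos 5: 5 → fault, evict 6, frames (2 0 5)
pos 6: 2 → hit
pos 7: 0 → hit
pos 8: 2 → hit
pos 9: 0 → hit
pos 10: 5 → hit
pos 11: 2 → hit
pos 12: 5 → hit
pos 13: 2 → hit
pos 14: 6 → fault, evict 0, frames (5 2 6)
At position 14, page 0 is evicted.

0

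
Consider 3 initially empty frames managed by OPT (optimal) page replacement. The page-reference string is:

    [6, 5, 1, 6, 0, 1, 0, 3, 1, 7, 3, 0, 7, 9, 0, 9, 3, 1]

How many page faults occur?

8

6 -> miss, frames {6}
5 -> miss, frames {6,5}
1 -> miss, frames {6,5,1}
6 -> hit
0 -> miss, evict 5, frames {6,1,0}
1 -> hit
0 -> hit
3 -> miss, evict 6, frames {1,0,3}
1 -> hit
7 -> miss, evict 1, frames {0,3,7}
3 -> hit
0 -> hit
7 -> hit
9 -> miss, evict 7, frames {0,3,9}
0 -> hit
9 -> hit
3 -> hit
1 -> miss, evict 9, frames {0,3,1}
Page faults: 8.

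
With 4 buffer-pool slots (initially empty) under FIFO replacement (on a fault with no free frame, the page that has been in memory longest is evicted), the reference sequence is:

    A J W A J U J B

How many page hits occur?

3

A → miss, frames {A}
J → miss, frames {A,J}
W → miss, frames {A,J,W}
A → hit
J → hit
U → miss, frames {A,J,W,U}
J → hit
B → miss, evict A, frames {J,W,U,B}
Hits: 3.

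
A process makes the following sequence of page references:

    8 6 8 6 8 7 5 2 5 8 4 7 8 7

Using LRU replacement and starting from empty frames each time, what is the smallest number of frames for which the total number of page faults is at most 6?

5

f=1: 14 faults
f=2: 9 faults
f=3: 8 faults
f=4: 7 faults
f=5: 6 faults
f=6: 6 faults
Smallest f with faults ≤ 6 is 5.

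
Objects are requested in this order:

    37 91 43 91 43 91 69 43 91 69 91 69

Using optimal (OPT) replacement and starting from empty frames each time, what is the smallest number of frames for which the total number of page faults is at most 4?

f=1: 12 faults
f=2: 5 faults
f=3: 4 faults
f=4: 4 faults
Smallest f with faults ≤ 4 is 3.

3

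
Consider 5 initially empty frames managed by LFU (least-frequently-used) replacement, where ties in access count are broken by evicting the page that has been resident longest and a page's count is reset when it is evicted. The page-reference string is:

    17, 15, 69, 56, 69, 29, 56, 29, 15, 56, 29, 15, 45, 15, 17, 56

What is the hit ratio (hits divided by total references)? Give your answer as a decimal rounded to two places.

17 -> fault, frames [17]
15 -> fault, frames [17, 15]
69 -> fault, frames [17, 15, 69]
56 -> fault, frames [17, 15, 69, 56]
69 -> hit
29 -> fault, frames [17, 15, 69, 56, 29]
56 -> hit
29 -> hit
15 -> hit
56 -> hit
29 -> hit
15 -> hit
45 -> fault, evict 17, frames [15, 69, 56, 29, 45]
15 -> hit
17 -> fault, evict 45, frames [15, 69, 56, 29, 17]
56 -> hit
Hits: 9 of 16 references → 9/16 = 0.5625.

0.56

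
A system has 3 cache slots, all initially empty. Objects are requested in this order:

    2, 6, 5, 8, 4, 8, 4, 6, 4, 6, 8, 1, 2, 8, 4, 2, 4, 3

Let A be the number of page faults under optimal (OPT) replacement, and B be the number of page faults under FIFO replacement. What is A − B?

Under OPT: F F F F F . . . . . . F F . . . . F → 8 faults.
Under FIFO: F F F F F . . F . . . F F F F . . F → 11 faults.
A − B = 8 − 11 = -3.

-3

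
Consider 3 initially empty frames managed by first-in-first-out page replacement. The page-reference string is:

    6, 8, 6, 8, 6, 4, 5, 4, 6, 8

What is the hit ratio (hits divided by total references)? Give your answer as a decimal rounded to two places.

6: fault, frames {6}
8: fault, frames {6,8}
6: hit
8: hit
6: hit
4: fault, frames {6,8,4}
5: fault, evict 6, frames {8,4,5}
4: hit
6: fault, evict 8, frames {4,5,6}
8: fault, evict 4, frames {5,6,8}
Hits: 4 of 10 references → 4/10 = 0.4000.

0.40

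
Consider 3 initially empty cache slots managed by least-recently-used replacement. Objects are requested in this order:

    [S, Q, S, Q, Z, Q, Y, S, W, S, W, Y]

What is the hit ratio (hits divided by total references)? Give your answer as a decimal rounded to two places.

0.50

S -> miss, frames (S)
Q -> miss, frames (S Q)
S -> hit
Q -> hit
Z -> miss, frames (S Q Z)
Q -> hit
Y -> miss, evict S, frames (Z Q Y)
S -> miss, evict Z, frames (Q Y S)
W -> miss, evict Q, frames (Y S W)
S -> hit
W -> hit
Y -> hit
Hits: 6 of 12 references → 6/12 = 0.5000.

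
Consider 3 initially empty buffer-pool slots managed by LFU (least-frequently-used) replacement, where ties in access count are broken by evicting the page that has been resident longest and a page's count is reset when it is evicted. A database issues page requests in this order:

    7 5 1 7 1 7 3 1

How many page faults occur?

7: fault, frames (7)
5: fault, frames (7 5)
1: fault, frames (7 5 1)
7: hit
1: hit
7: hit
3: fault, evict 5, frames (7 1 3)
1: hit
Page faults: 4.

4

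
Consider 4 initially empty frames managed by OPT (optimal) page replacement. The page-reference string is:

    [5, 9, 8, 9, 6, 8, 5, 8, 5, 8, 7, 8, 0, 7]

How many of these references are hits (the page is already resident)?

5: fault, frames [5]
9: fault, frames [5, 9]
8: fault, frames [5, 9, 8]
9: hit
6: fault, frames [5, 9, 8, 6]
8: hit
5: hit
8: hit
5: hit
8: hit
7: fault, evict 6, frames [5, 9, 8, 7]
8: hit
0: fault, evict 8, frames [5, 9, 7, 0]
7: hit
Hits: 8.

8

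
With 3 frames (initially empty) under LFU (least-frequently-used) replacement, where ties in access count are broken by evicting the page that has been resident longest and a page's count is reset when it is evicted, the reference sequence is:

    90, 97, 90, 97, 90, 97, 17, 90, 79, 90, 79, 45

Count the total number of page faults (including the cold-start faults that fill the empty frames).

90 -> miss, frames (90)
97 -> miss, frames (90 97)
90 -> hit
97 -> hit
90 -> hit
97 -> hit
17 -> miss, frames (90 97 17)
90 -> hit
79 -> miss, evict 17, frames (90 97 79)
90 -> hit
79 -> hit
45 -> miss, evict 79, frames (90 97 45)
Page faults: 5.

5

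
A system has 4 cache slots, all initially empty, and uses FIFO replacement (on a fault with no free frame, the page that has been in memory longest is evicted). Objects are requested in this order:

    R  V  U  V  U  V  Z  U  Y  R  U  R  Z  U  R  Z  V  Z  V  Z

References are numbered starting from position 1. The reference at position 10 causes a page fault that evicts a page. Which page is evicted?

V

pos 1: R: miss, frames (R)
pos 2: V: miss, frames (R V)
pos 3: U: miss, frames (R V U)
pos 4: V: hit
pos 5: U: hit
pos 6: V: hit
pos 7: Z: miss, frames (R V U Z)
pos 8: U: hit
pos 9: Y: miss, evict R, frames (V U Z Y)
pos 10: R: miss, evict V, frames (U Z Y R)
At position 10, page V is evicted.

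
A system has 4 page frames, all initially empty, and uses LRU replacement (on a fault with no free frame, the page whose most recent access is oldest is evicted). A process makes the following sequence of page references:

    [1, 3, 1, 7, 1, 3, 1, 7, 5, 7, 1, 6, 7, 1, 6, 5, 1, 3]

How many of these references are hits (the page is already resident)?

1: fault, frames [1]
3: fault, frames [1, 3]
1: hit
7: fault, frames [3, 1, 7]
1: hit
3: hit
1: hit
7: hit
5: fault, frames [3, 1, 7, 5]
7: hit
1: hit
6: fault, evict 3, frames [5, 7, 1, 6]
7: hit
1: hit
6: hit
5: hit
1: hit
3: fault, evict 7, frames [6, 5, 1, 3]
Hits: 12.

12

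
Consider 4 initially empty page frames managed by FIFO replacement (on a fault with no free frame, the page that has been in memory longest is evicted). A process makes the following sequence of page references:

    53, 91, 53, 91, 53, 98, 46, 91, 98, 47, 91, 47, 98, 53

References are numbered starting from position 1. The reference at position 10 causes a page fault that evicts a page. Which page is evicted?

53

pos 1: 53 → fault, frames (53)
pos 2: 91 → fault, frames (53 91)
pos 3: 53 → hit
pos 4: 91 → hit
pos 5: 53 → hit
pos 6: 98 → fault, frames (53 91 98)
pos 7: 46 → fault, frames (53 91 98 46)
pos 8: 91 → hit
pos 9: 98 → hit
pos 10: 47 → fault, evict 53, frames (91 98 46 47)
At position 10, page 53 is evicted.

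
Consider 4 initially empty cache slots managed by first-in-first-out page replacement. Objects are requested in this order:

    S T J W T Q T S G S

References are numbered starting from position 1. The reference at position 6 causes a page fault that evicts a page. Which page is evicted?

S

pos 1: S: miss, frames {S}
pos 2: T: miss, frames {S,T}
pos 3: J: miss, frames {S,T,J}
pos 4: W: miss, frames {S,T,J,W}
pos 5: T: hit
pos 6: Q: miss, evict S, frames {T,J,W,Q}
At position 6, page S is evicted.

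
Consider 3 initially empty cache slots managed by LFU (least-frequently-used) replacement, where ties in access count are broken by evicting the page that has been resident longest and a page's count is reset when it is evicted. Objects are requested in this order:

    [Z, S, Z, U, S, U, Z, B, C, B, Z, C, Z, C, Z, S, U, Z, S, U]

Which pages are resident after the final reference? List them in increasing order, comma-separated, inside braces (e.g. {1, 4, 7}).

{C, U, Z}

Z: miss, frames {Z}
S: miss, frames {Z,S}
Z: hit
U: miss, frames {Z,S,U}
S: hit
U: hit
Z: hit
B: miss, evict S, frames {Z,U,B}
C: miss, evict B, frames {Z,U,C}
B: miss, evict C, frames {Z,U,B}
Z: hit
C: miss, evict B, frames {Z,U,C}
Z: hit
C: hit
Z: hit
S: miss, evict U, frames {Z,C,S}
U: miss, evict S, frames {Z,C,U}
Z: hit
S: miss, evict U, frames {Z,C,S}
U: miss, evict S, frames {Z,C,U}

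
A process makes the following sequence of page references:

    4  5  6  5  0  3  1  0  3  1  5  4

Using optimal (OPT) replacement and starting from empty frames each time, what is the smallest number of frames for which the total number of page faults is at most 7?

f=1: 12 faults
f=2: 9 faults
f=3: 8 faults
f=4: 7 faults
f=5: 6 faults
f=6: 6 faults
Smallest f with faults ≤ 7 is 4.

4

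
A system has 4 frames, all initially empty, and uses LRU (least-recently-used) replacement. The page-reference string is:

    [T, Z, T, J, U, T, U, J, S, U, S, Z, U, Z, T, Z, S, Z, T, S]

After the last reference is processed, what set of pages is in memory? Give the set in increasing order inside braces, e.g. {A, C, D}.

T → fault, frames {T}
Z → fault, frames {T,Z}
T → hit
J → fault, frames {Z,T,J}
U → fault, frames {Z,T,J,U}
T → hit
U → hit
J → hit
S → fault, evict Z, frames {T,U,J,S}
U → hit
S → hit
Z → fault, evict T, frames {J,U,S,Z}
U → hit
Z → hit
T → fault, evict J, frames {S,U,Z,T}
Z → hit
S → hit
Z → hit
T → hit
S → hit

{S, T, U, Z}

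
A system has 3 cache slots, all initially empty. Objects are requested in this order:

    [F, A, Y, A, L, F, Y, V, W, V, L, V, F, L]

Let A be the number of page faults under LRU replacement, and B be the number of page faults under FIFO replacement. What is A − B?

Under LRU: F F F . F F F F F . F . F . → 10 faults.
Under FIFO: F F F . F F . F F . F . F . → 9 faults.
A − B = 10 − 9 = 1.

1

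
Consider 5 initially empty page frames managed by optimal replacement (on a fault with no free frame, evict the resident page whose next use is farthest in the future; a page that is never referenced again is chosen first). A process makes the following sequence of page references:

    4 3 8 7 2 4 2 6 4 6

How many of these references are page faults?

6

4 → miss, frames {4}
3 → miss, frames {4,3}
8 → miss, frames {4,3,8}
7 → miss, frames {4,3,8,7}
2 → miss, frames {4,3,8,7,2}
4 → hit
2 → hit
6 → miss, evict 2, frames {4,3,8,7,6}
4 → hit
6 → hit
Page faults: 6.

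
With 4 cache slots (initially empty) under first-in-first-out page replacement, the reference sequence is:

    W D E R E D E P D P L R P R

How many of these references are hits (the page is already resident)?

W: fault, frames [W]
D: fault, frames [W, D]
E: fault, frames [W, D, E]
R: fault, frames [W, D, E, R]
E: hit
D: hit
E: hit
P: fault, evict W, frames [D, E, R, P]
D: hit
P: hit
L: fault, evict D, frames [E, R, P, L]
R: hit
P: hit
R: hit
Hits: 8.

8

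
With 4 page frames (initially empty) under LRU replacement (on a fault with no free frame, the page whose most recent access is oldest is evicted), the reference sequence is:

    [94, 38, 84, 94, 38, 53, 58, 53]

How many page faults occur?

94: fault, frames (94)
38: fault, frames (94 38)
84: fault, frames (94 38 84)
94: hit
38: hit
53: fault, frames (84 94 38 53)
58: fault, evict 84, frames (94 38 53 58)
53: hit
Page faults: 5.

5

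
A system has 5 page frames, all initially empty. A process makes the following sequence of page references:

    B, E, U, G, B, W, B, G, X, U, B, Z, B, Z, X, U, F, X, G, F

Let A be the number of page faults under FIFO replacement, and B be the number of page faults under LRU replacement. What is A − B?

Under FIFO: F F F F . F . . F . F F . . . F F . F . → 11 faults.
Under LRU: F F F F . F . . F . . F . . . . F . F . → 9 faults.
A − B = 11 − 9 = 2.

2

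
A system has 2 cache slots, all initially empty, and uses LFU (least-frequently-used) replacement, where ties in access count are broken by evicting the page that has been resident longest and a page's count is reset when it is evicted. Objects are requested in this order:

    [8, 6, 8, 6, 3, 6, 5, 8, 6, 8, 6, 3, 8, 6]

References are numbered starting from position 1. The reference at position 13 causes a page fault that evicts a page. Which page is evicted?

pos 1: 8 → fault, frames [8]
pos 2: 6 → fault, frames [8, 6]
pos 3: 8 → hit
pos 4: 6 → hit
pos 5: 3 → fault, evict 8, frames [6, 3]
pos 6: 6 → hit
pos 7: 5 → fault, evict 3, frames [6, 5]
pos 8: 8 → fault, evict 5, frames [6, 8]
pos 9: 6 → hit
pos 10: 8 → hit
pos 11: 6 → hit
pos 12: 3 → fault, evict 8, frames [6, 3]
pos 13: 8 → fault, evict 3, frames [6, 8]
At position 13, page 3 is evicted.

3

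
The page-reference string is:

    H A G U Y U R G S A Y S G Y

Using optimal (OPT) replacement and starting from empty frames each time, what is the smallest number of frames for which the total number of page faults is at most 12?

2

f=1: 14 faults
f=2: 11 faults
f=3: 9 faults
f=4: 7 faults
f=5: 7 faults
f=6: 7 faults
f=7: 7 faults
Smallest f with faults ≤ 12 is 2.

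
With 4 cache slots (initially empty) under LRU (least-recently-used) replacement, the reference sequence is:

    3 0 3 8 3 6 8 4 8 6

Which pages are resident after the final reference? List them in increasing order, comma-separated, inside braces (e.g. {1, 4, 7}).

3: fault, frames [3]
0: fault, frames [3, 0]
3: hit
8: fault, frames [0, 3, 8]
3: hit
6: fault, frames [0, 8, 3, 6]
8: hit
4: fault, evict 0, frames [3, 6, 8, 4]
8: hit
6: hit

{3, 4, 6, 8}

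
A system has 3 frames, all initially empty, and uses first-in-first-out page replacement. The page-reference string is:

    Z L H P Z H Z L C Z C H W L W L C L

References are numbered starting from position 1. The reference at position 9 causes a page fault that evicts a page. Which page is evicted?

pos 1: Z: fault, frames (Z)
pos 2: L: fault, frames (Z L)
pos 3: H: fault, frames (Z L H)
pos 4: P: fault, evict Z, frames (L H P)
pos 5: Z: fault, evict L, frames (H P Z)
pos 6: H: hit
pos 7: Z: hit
pos 8: L: fault, evict H, frames (P Z L)
pos 9: C: fault, evict P, frames (Z L C)
At position 9, page P is evicted.

P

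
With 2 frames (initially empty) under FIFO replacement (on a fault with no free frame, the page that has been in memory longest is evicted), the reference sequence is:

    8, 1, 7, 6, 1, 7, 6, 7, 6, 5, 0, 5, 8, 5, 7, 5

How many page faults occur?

8 -> miss, frames {8}
1 -> miss, frames {8,1}
7 -> miss, evict 8, frames {1,7}
6 -> miss, evict 1, frames {7,6}
1 -> miss, evict 7, frames {6,1}
7 -> miss, evict 6, frames {1,7}
6 -> miss, evict 1, frames {7,6}
7 -> hit
6 -> hit
5 -> miss, evict 7, frames {6,5}
0 -> miss, evict 6, frames {5,0}
5 -> hit
8 -> miss, evict 5, frames {0,8}
5 -> miss, evict 0, frames {8,5}
7 -> miss, evict 8, frames {5,7}
5 -> hit
Page faults: 12.

12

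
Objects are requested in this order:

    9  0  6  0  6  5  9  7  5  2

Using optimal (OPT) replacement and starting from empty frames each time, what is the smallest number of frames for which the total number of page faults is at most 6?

f=1: 10 faults
f=2: 7 faults
f=3: 6 faults
f=4: 6 faults
f=5: 6 faults
f=6: 6 faults
Smallest f with faults ≤ 6 is 3.

3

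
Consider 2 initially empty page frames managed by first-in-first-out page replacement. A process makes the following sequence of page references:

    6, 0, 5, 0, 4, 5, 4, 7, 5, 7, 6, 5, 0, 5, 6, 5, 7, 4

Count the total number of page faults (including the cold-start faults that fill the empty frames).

12

6 -> fault, frames (6)
0 -> fault, frames (6 0)
5 -> fault, evict 6, frames (0 5)
0 -> hit
4 -> fault, evict 0, frames (5 4)
5 -> hit
4 -> hit
7 -> fault, evict 5, frames (4 7)
5 -> fault, evict 4, frames (7 5)
7 -> hit
6 -> fault, evict 7, frames (5 6)
5 -> hit
0 -> fault, evict 5, frames (6 0)
5 -> fault, evict 6, frames (0 5)
6 -> fault, evict 0, frames (5 6)
5 -> hit
7 -> fault, evict 5, frames (6 7)
4 -> fault, evict 6, frames (7 4)
Page faults: 12.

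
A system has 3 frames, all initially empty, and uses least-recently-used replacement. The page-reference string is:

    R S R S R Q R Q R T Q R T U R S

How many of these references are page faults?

6

R: miss, frames {R}
S: miss, frames {R,S}
R: hit
S: hit
R: hit
Q: miss, frames {S,R,Q}
R: hit
Q: hit
R: hit
T: miss, evict S, frames {Q,R,T}
Q: hit
R: hit
T: hit
U: miss, evict Q, frames {R,T,U}
R: hit
S: miss, evict T, frames {U,R,S}
Page faults: 6.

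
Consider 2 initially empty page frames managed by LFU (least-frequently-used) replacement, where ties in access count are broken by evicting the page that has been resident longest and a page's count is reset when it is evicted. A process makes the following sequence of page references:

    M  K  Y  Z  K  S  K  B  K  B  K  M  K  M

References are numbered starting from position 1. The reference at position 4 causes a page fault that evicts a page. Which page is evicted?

pos 1: M -> miss, frames (M)
pos 2: K -> miss, frames (M K)
pos 3: Y -> miss, evict M, frames (K Y)
pos 4: Z -> miss, evict K, frames (Y Z)
At position 4, page K is evicted.

K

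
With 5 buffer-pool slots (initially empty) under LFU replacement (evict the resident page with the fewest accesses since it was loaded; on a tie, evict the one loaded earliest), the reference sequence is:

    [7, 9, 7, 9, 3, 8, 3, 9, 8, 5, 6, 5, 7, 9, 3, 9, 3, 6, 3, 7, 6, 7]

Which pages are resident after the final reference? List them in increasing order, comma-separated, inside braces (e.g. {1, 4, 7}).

7 -> fault, frames (7)
9 -> fault, frames (7 9)
7 -> hit
9 -> hit
3 -> fault, frames (7 9 3)
8 -> fault, frames (7 9 3 8)
3 -> hit
9 -> hit
8 -> hit
5 -> fault, frames (7 9 3 8 5)
6 -> fault, evict 5, frames (7 9 3 8 6)
5 -> fault, evict 6, frames (7 9 3 8 5)
7 -> hit
9 -> hit
3 -> hit
9 -> hit
3 -> hit
6 -> fault, evict 5, frames (7 9 3 8 6)
3 -> hit
7 -> hit
6 -> hit
7 -> hit

{3, 6, 7, 8, 9}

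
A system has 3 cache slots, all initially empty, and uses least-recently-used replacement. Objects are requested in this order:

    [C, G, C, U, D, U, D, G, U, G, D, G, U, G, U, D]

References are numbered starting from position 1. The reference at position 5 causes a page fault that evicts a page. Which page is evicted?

pos 1: C: miss, frames (C)
pos 2: G: miss, frames (C G)
pos 3: C: hit
pos 4: U: miss, frames (G C U)
pos 5: D: miss, evict G, frames (C U D)
At position 5, page G is evicted.

G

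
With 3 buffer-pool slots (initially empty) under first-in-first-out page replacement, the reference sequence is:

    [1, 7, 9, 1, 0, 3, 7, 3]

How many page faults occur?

6

1 → miss, frames {1}
7 → miss, frames {1,7}
9 → miss, frames {1,7,9}
1 → hit
0 → miss, evict 1, frames {7,9,0}
3 → miss, evict 7, frames {9,0,3}
7 → miss, evict 9, frames {0,3,7}
3 → hit
Page faults: 6.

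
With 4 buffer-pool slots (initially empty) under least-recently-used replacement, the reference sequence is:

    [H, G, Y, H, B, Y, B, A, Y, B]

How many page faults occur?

H -> miss, frames (H)
G -> miss, frames (H G)
Y -> miss, frames (H G Y)
H -> hit
B -> miss, frames (G Y H B)
Y -> hit
B -> hit
A -> miss, evict G, frames (H Y B A)
Y -> hit
B -> hit
Page faults: 5.

5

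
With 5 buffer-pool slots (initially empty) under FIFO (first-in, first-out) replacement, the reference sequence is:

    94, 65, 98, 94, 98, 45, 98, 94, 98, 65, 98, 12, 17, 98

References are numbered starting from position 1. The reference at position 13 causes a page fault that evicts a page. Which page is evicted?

94

pos 1: 94 -> miss, frames {94}
pos 2: 65 -> miss, frames {94,65}
pos 3: 98 -> miss, frames {94,65,98}
pos 4: 94 -> hit
pos 5: 98 -> hit
pos 6: 45 -> miss, frames {94,65,98,45}
pos 7: 98 -> hit
pos 8: 94 -> hit
pos 9: 98 -> hit
pos 10: 65 -> hit
pos 11: 98 -> hit
pos 12: 12 -> miss, frames {94,65,98,45,12}
pos 13: 17 -> miss, evict 94, frames {65,98,45,12,17}
At position 13, page 94 is evicted.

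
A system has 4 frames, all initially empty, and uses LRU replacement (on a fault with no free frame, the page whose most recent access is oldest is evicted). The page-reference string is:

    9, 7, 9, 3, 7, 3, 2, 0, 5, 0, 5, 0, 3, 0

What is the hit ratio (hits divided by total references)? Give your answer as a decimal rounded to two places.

0.57

9 → fault, frames {9}
7 → fault, frames {9,7}
9 → hit
3 → fault, frames {7,9,3}
7 → hit
3 → hit
2 → fault, frames {9,7,3,2}
0 → fault, evict 9, frames {7,3,2,0}
5 → fault, evict 7, frames {3,2,0,5}
0 → hit
5 → hit
0 → hit
3 → hit
0 → hit
Hits: 8 of 14 references → 8/14 = 0.5714.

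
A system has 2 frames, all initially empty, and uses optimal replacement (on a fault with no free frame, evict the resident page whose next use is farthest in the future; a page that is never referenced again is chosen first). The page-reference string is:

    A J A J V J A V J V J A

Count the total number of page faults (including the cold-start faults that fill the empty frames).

A -> miss, frames {A}
J -> miss, frames {A,J}
A -> hit
J -> hit
V -> miss, evict A, frames {J,V}
J -> hit
A -> miss, evict J, frames {V,A}
V -> hit
J -> miss, evict A, frames {V,J}
V -> hit
J -> hit
A -> miss, evict J, frames {V,A}
Page faults: 6.

6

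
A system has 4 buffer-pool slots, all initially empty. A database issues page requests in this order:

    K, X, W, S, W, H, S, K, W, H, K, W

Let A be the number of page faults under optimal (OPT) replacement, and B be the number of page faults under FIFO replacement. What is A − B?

-1

Under OPT: F F F F . F . . . . . . → 5 faults.
Under FIFO: F F F F . F . F . . . . → 6 faults.
A − B = 5 − 6 = -1.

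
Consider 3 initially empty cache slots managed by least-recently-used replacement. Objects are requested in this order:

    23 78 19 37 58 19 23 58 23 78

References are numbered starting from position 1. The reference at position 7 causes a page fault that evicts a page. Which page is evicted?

37

pos 1: 23: miss, frames [23]
pos 2: 78: miss, frames [23, 78]
pos 3: 19: miss, frames [23, 78, 19]
pos 4: 37: miss, evict 23, frames [78, 19, 37]
pos 5: 58: miss, evict 78, frames [19, 37, 58]
pos 6: 19: hit
pos 7: 23: miss, evict 37, frames [58, 19, 23]
At position 7, page 37 is evicted.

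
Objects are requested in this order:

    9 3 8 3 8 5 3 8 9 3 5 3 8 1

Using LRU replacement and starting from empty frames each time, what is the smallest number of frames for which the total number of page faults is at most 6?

4

f=1: 14 faults
f=2: 11 faults
f=3: 8 faults
f=4: 5 faults
f=5: 5 faults
Smallest f with faults ≤ 6 is 4.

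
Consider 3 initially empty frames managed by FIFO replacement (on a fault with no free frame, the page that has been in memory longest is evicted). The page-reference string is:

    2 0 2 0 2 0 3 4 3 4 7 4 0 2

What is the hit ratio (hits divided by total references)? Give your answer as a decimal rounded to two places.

2 -> fault, frames (2)
0 -> fault, frames (2 0)
2 -> hit
0 -> hit
2 -> hit
0 -> hit
3 -> fault, frames (2 0 3)
4 -> fault, evict 2, frames (0 3 4)
3 -> hit
4 -> hit
7 -> fault, evict 0, frames (3 4 7)
4 -> hit
0 -> fault, evict 3, frames (4 7 0)
2 -> fault, evict 4, frames (7 0 2)
Hits: 7 of 14 references → 7/14 = 0.5000.

0.50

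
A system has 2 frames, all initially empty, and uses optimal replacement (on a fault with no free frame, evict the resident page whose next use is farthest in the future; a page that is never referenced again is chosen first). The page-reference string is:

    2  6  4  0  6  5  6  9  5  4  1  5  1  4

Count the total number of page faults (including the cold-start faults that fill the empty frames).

9

2 -> fault, frames (2)
6 -> fault, frames (2 6)
4 -> fault, evict 2, frames (6 4)
0 -> fault, evict 4, frames (6 0)
6 -> hit
5 -> fault, evict 0, frames (6 5)
6 -> hit
9 -> fault, evict 6, frames (5 9)
5 -> hit
4 -> fault, evict 9, frames (5 4)
1 -> fault, evict 4, frames (5 1)
5 -> hit
1 -> hit
4 -> fault, evict 1, frames (5 4)
Page faults: 9.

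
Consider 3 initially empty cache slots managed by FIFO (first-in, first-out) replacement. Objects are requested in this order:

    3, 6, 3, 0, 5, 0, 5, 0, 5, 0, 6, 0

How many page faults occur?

4

3 → miss, frames [3]
6 → miss, frames [3, 6]
3 → hit
0 → miss, frames [3, 6, 0]
5 → miss, evict 3, frames [6, 0, 5]
0 → hit
5 → hit
0 → hit
5 → hit
0 → hit
6 → hit
0 → hit
Page faults: 4.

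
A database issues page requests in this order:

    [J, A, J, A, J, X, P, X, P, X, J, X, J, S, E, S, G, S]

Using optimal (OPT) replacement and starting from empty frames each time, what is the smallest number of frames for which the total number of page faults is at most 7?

f=1: 18 faults
f=2: 8 faults
f=3: 7 faults
f=4: 7 faults
f=5: 7 faults
f=6: 7 faults
f=7: 7 faults
Smallest f with faults ≤ 7 is 3.

3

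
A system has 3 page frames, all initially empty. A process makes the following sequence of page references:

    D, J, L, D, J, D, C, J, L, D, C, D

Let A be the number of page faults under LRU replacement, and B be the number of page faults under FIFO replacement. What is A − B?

Under LRU: F F F . . . F . F F F . → 7 faults.
Under FIFO: F F F . . . F . . F . . → 5 faults.
A − B = 7 − 5 = 2.

2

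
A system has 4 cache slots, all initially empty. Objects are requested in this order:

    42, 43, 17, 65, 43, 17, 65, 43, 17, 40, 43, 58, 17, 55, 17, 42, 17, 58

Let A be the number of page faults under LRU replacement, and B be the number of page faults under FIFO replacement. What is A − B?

-1

Under LRU: F F F F . . . . . F . F . F . F . . → 8 faults.
Under FIFO: F F F F . . . . . F . F . F F F . . → 9 faults.
A − B = 8 − 9 = -1.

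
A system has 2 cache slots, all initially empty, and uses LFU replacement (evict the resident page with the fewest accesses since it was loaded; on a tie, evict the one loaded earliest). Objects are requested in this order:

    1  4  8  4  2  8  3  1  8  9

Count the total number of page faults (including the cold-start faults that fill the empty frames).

1 -> fault, frames [1]
4 -> fault, frames [1, 4]
8 -> fault, evict 1, frames [4, 8]
4 -> hit
2 -> fault, evict 8, frames [4, 2]
8 -> fault, evict 2, frames [4, 8]
3 -> fault, evict 8, frames [4, 3]
1 -> fault, evict 3, frames [4, 1]
8 -> fault, evict 1, frames [4, 8]
9 -> fault, evict 8, frames [4, 9]
Page faults: 9.

9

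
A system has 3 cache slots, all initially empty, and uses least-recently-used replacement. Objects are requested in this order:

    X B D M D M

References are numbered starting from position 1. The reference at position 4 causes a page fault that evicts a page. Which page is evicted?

X

pos 1: X -> fault, frames (X)
pos 2: B -> fault, frames (X B)
pos 3: D -> fault, frames (X B D)
pos 4: M -> fault, evict X, frames (B D M)
At position 4, page X is evicted.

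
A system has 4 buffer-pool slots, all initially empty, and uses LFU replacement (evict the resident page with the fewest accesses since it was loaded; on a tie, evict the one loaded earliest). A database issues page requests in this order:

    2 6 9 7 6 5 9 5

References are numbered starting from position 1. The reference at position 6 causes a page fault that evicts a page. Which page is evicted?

2

pos 1: 2: fault, frames {2}
pos 2: 6: fault, frames {2,6}
pos 3: 9: fault, frames {2,6,9}
pos 4: 7: fault, frames {2,6,9,7}
pos 5: 6: hit
pos 6: 5: fault, evict 2, frames {6,9,7,5}
At position 6, page 2 is evicted.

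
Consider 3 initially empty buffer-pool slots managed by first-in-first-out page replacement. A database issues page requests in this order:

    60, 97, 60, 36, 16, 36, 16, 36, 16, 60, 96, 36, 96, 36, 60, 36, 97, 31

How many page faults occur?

60 → miss, frames (60)
97 → miss, frames (60 97)
60 → hit
36 → miss, frames (60 97 36)
16 → miss, evict 60, frames (97 36 16)
36 → hit
16 → hit
36 → hit
16 → hit
60 → miss, evict 97, frames (36 16 60)
96 → miss, evict 36, frames (16 60 96)
36 → miss, evict 16, frames (60 96 36)
96 → hit
36 → hit
60 → hit
36 → hit
97 → miss, evict 60, frames (96 36 97)
31 → miss, evict 96, frames (36 97 31)
Page faults: 9.

9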